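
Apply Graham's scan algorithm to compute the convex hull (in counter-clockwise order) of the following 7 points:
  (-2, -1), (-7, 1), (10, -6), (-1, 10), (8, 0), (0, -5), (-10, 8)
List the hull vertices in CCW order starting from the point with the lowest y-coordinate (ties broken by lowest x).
Hull (CCW) = [(10, -6), (8, 0), (-1, 10), (-10, 8), (-7, 1), (0, -5)]

Graham scan procedure:
  1. Find the pivot p₀ = point with lowest y (tie → lowest x): (10, -6).
  2. Sort the remaining points by polar angle around p₀.
  3. Walk through sorted points, maintaining a stack; pop the top while the last three entries make a non-left turn (cross product ≤ 0).
  4. Final stack is the convex hull in CCW order: (10, -6), (8, 0), (-1, 10), (-10, 8), (-7, 1), (0, -5).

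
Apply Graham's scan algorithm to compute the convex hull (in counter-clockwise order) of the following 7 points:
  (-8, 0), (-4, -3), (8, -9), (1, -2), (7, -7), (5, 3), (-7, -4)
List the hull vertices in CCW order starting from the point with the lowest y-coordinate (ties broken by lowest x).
Hull (CCW) = [(8, -9), (5, 3), (-8, 0), (-7, -4)]

Graham scan procedure:
  1. Find the pivot p₀ = point with lowest y (tie → lowest x): (8, -9).
  2. Sort the remaining points by polar angle around p₀.
  3. Walk through sorted points, maintaining a stack; pop the top while the last three entries make a non-left turn (cross product ≤ 0).
  4. Final stack is the convex hull in CCW order: (8, -9), (5, 3), (-8, 0), (-7, -4).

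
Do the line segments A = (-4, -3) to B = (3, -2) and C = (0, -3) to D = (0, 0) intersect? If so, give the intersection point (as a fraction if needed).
Yes; intersection at (0, -17/7) (t = 4/7 on AB, s = 4/21 on CD)

Parametrize AB as A + t(B − A) = (-4 + 7 t, -3 + 1 t) and CD as C + s(D − C) = (0 + 0 s, -3 + 3 s). Solve the linear system for (t, s). Determinant = -21 ≠ 0, so a unique intersection of the containing lines exists. Solution: t = 4/7, s = 4/21 — both in [0, 1], so the segments cross. Intersection point: (0, -17/7).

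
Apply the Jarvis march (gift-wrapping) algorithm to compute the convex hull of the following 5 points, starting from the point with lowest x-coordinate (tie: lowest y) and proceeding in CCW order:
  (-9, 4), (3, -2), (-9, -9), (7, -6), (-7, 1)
Hull (CCW) = [(-9, -9), (7, -6), (3, -2), (-9, 4)]

Jarvis march: at each step, from the current hull vertex p, select the next vertex q as the point such that every other point lies strictly to the left of (or on) the directed line p → q. (Equivalently: for every other point r, the cross product (q − p) × (r − p) ≥ 0.)
Starting point (lowest x, tie lowest y): (-9, -9). Wrap until returning to start. Resulting hull: (-9, -9), (7, -6), (3, -2), (-9, 4).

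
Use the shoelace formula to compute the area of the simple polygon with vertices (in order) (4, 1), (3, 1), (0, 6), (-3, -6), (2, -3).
Area = 36

Shoelace formula: Area = (1/2) |Σ_i (x_i · y_{i+1} − x_{i+1} · y_i)| (indices mod n). Compute each cross term:
  (4)(1) − (3)(1) = 1
  (3)(6) − (0)(1) = 18
  (0)(-6) − (-3)(6) = 18
  (-3)(-3) − (2)(-6) = 21
  (2)(1) − (4)(-3) = 14
Sum = 72, so (signed) Area = 72/2 = 36, |Area| = 36.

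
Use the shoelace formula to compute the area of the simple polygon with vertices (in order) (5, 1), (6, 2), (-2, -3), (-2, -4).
Area = 5

Shoelace formula: Area = (1/2) |Σ_i (x_i · y_{i+1} − x_{i+1} · y_i)| (indices mod n). Compute each cross term:
  (5)(2) − (6)(1) = 4
  (6)(-3) − (-2)(2) = -14
  (-2)(-4) − (-2)(-3) = 2
  (-2)(1) − (5)(-4) = 18
Sum = 10, so (signed) Area = 10/2 = 5, |Area| = 5.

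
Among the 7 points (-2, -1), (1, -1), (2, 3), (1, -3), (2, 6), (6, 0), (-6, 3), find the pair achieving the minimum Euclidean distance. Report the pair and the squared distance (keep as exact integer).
Pair = ((1, -1), (1, -3)); squared distance = 4

Compute all C(7, 2) = 21 pairwise squared distances (x_i − x_j)² + (y_i − y_j)². The minimum is 4, attained by the pair ((1, -1), (1, -3)).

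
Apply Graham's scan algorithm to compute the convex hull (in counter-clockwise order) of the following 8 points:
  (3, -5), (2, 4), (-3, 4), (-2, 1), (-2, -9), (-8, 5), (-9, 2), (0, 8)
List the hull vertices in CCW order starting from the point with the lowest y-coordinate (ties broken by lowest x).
Hull (CCW) = [(-2, -9), (3, -5), (2, 4), (0, 8), (-8, 5), (-9, 2)]

Graham scan procedure:
  1. Find the pivot p₀ = point with lowest y (tie → lowest x): (-2, -9).
  2. Sort the remaining points by polar angle around p₀.
  3. Walk through sorted points, maintaining a stack; pop the top while the last three entries make a non-left turn (cross product ≤ 0).
  4. Final stack is the convex hull in CCW order: (-2, -9), (3, -5), (2, 4), (0, 8), (-8, 5), (-9, 2).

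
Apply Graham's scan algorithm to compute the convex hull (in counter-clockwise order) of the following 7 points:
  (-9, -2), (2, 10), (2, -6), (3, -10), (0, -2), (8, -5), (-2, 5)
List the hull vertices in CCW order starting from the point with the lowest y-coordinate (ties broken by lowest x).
Hull (CCW) = [(3, -10), (8, -5), (2, 10), (-9, -2)]

Graham scan procedure:
  1. Find the pivot p₀ = point with lowest y (tie → lowest x): (3, -10).
  2. Sort the remaining points by polar angle around p₀.
  3. Walk through sorted points, maintaining a stack; pop the top while the last three entries make a non-left turn (cross product ≤ 0).
  4. Final stack is the convex hull in CCW order: (3, -10), (8, -5), (2, 10), (-9, -2).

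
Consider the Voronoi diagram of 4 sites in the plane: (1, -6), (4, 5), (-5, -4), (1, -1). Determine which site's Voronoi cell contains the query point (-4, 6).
Nearest site = (4, 5)

The Voronoi cell of site s contains exactly those query points closer to s than to any other site. Compute squared distances from q = (-4, 6) to each site:
  (4 − -4)² + (5 − 6)² = 65
  (1 − -4)² + (-1 − 6)² = 74
  (-5 − -4)² + (-4 − 6)² = 101
  (1 − -4)² + (-6 − 6)² = 169
Minimum is attained by (4, 5), so q lies in its Voronoi cell.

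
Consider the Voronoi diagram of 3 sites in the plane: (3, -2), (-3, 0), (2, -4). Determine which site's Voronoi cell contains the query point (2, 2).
Nearest site = (3, -2)

The Voronoi cell of site s contains exactly those query points closer to s than to any other site. Compute squared distances from q = (2, 2) to each site:
  (3 − 2)² + (-2 − 2)² = 17
  (-3 − 2)² + (0 − 2)² = 29
  (2 − 2)² + (-4 − 2)² = 36
Minimum is attained by (3, -2), so q lies in its Voronoi cell.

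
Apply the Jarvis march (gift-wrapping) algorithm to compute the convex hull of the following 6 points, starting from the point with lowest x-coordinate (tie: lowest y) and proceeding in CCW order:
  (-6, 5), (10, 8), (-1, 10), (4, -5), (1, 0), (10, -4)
Hull (CCW) = [(-6, 5), (4, -5), (10, -4), (10, 8), (-1, 10)]

Jarvis march: at each step, from the current hull vertex p, select the next vertex q as the point such that every other point lies strictly to the left of (or on) the directed line p → q. (Equivalently: for every other point r, the cross product (q − p) × (r − p) ≥ 0.)
Starting point (lowest x, tie lowest y): (-6, 5). Wrap until returning to start. Resulting hull: (-6, 5), (4, -5), (10, -4), (10, 8), (-1, 10).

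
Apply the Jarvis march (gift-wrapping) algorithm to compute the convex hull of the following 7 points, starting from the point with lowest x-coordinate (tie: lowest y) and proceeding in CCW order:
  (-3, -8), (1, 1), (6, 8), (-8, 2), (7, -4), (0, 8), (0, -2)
Hull (CCW) = [(-8, 2), (-3, -8), (7, -4), (6, 8), (0, 8)]

Jarvis march: at each step, from the current hull vertex p, select the next vertex q as the point such that every other point lies strictly to the left of (or on) the directed line p → q. (Equivalently: for every other point r, the cross product (q − p) × (r − p) ≥ 0.)
Starting point (lowest x, tie lowest y): (-8, 2). Wrap until returning to start. Resulting hull: (-8, 2), (-3, -8), (7, -4), (6, 8), (0, 8).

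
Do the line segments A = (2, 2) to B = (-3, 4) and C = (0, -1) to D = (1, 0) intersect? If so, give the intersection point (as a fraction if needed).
No (intersection of containing lines falls outside at least one segment)

Parametrize and solve: t = -1/7, s = 19/7. At least one of these is outside [0, 1], so the segments do not intersect.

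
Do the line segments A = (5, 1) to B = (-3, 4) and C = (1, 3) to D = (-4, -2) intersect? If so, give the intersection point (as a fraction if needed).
Yes; intersection at (7/11, 29/11) (t = 6/11 on AB, s = 4/55 on CD)

Parametrize AB as A + t(B − A) = (5 + -8 t, 1 + 3 t) and CD as C + s(D − C) = (1 + -5 s, 3 + -5 s). Solve the linear system for (t, s). Determinant = -55 ≠ 0, so a unique intersection of the containing lines exists. Solution: t = 6/11, s = 4/55 — both in [0, 1], so the segments cross. Intersection point: (7/11, 29/11).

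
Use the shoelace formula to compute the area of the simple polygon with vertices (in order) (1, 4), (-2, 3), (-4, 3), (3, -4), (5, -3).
Area = 29

Shoelace formula: Area = (1/2) |Σ_i (x_i · y_{i+1} − x_{i+1} · y_i)| (indices mod n). Compute each cross term:
  (1)(3) − (-2)(4) = 11
  (-2)(3) − (-4)(3) = 6
  (-4)(-4) − (3)(3) = 7
  (3)(-3) − (5)(-4) = 11
  (5)(4) − (1)(-3) = 23
Sum = 58, so (signed) Area = 58/2 = 29, |Area| = 29.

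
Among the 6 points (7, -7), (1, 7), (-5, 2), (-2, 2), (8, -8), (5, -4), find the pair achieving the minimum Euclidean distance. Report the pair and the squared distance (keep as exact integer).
Pair = ((7, -7), (8, -8)); squared distance = 2

Compute all C(6, 2) = 15 pairwise squared distances (x_i − x_j)² + (y_i − y_j)². The minimum is 2, attained by the pair ((7, -7), (8, -8)).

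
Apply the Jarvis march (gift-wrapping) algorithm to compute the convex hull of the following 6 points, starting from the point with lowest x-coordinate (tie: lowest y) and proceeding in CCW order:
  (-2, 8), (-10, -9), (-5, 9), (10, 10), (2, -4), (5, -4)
Hull (CCW) = [(-10, -9), (5, -4), (10, 10), (-5, 9)]

Jarvis march: at each step, from the current hull vertex p, select the next vertex q as the point such that every other point lies strictly to the left of (or on) the directed line p → q. (Equivalently: for every other point r, the cross product (q − p) × (r − p) ≥ 0.)
Starting point (lowest x, tie lowest y): (-10, -9). Wrap until returning to start. Resulting hull: (-10, -9), (5, -4), (10, 10), (-5, 9).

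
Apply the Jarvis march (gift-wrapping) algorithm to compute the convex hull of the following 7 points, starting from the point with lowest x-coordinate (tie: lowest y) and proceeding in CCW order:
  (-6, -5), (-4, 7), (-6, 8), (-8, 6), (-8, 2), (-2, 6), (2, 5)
Hull (CCW) = [(-8, 2), (-6, -5), (2, 5), (-6, 8), (-8, 6)]

Jarvis march: at each step, from the current hull vertex p, select the next vertex q as the point such that every other point lies strictly to the left of (or on) the directed line p → q. (Equivalently: for every other point r, the cross product (q − p) × (r − p) ≥ 0.)
Starting point (lowest x, tie lowest y): (-8, 2). Wrap until returning to start. Resulting hull: (-8, 2), (-6, -5), (2, 5), (-6, 8), (-8, 6).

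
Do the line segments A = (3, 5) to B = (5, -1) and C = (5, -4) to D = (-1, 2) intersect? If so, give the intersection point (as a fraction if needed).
No (intersection of containing lines falls outside at least one segment)

Parametrize and solve: t = 7/4, s = -1/4. At least one of these is outside [0, 1], so the segments do not intersect.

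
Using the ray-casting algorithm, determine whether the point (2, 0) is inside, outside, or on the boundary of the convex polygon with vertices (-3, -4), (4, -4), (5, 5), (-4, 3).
The point (2, 0) lies strictly inside the polygon

Cast a horizontal ray to the right from the query point and count how many polygon edges it crosses (each edge strictly once or zero times, handled with the usual half-open convention). 
Parity of crossings → odd ⇒ inside.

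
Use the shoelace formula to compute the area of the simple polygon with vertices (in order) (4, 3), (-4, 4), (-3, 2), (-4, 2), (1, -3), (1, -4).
Area = 31

Shoelace formula: Area = (1/2) |Σ_i (x_i · y_{i+1} − x_{i+1} · y_i)| (indices mod n). Compute each cross term:
  (4)(4) − (-4)(3) = 28
  (-4)(2) − (-3)(4) = 4
  (-3)(2) − (-4)(2) = 2
  (-4)(-3) − (1)(2) = 10
  (1)(-4) − (1)(-3) = -1
  (1)(3) − (4)(-4) = 19
Sum = 62, so (signed) Area = 62/2 = 31, |Area| = 31.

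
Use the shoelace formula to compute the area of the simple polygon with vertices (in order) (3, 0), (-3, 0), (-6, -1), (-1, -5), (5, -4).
Area = 73/2

Shoelace formula: Area = (1/2) |Σ_i (x_i · y_{i+1} − x_{i+1} · y_i)| (indices mod n). Compute each cross term:
  (3)(0) − (-3)(0) = 0
  (-3)(-1) − (-6)(0) = 3
  (-6)(-5) − (-1)(-1) = 29
  (-1)(-4) − (5)(-5) = 29
  (5)(0) − (3)(-4) = 12
Sum = 73, so (signed) Area = 73/2 = 73/2, |Area| = 73/2.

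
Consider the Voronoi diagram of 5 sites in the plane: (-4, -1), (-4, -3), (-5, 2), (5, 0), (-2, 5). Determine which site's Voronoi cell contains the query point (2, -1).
Nearest site = (5, 0)

The Voronoi cell of site s contains exactly those query points closer to s than to any other site. Compute squared distances from q = (2, -1) to each site:
  (5 − 2)² + (0 − -1)² = 10
  (-4 − 2)² + (-1 − -1)² = 36
  (-4 − 2)² + (-3 − -1)² = 40
  (-2 − 2)² + (5 − -1)² = 52
  (-5 − 2)² + (2 − -1)² = 58
Minimum is attained by (5, 0), so q lies in its Voronoi cell.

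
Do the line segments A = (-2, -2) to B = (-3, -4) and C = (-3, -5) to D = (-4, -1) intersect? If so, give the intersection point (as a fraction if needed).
No (intersection of containing lines falls outside at least one segment)

Parametrize and solve: t = 7/6, s = 1/6. At least one of these is outside [0, 1], so the segments do not intersect.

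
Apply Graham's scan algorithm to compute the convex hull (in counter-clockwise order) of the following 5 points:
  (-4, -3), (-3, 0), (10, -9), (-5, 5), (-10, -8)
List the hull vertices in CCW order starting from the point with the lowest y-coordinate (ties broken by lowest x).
Hull (CCW) = [(10, -9), (-5, 5), (-10, -8)]

Graham scan procedure:
  1. Find the pivot p₀ = point with lowest y (tie → lowest x): (10, -9).
  2. Sort the remaining points by polar angle around p₀.
  3. Walk through sorted points, maintaining a stack; pop the top while the last three entries make a non-left turn (cross product ≤ 0).
  4. Final stack is the convex hull in CCW order: (10, -9), (-5, 5), (-10, -8).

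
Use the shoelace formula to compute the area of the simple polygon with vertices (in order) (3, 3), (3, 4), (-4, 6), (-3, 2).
Area = 16

Shoelace formula: Area = (1/2) |Σ_i (x_i · y_{i+1} − x_{i+1} · y_i)| (indices mod n). Compute each cross term:
  (3)(4) − (3)(3) = 3
  (3)(6) − (-4)(4) = 34
  (-4)(2) − (-3)(6) = 10
  (-3)(3) − (3)(2) = -15
Sum = 32, so (signed) Area = 32/2 = 16, |Area| = 16.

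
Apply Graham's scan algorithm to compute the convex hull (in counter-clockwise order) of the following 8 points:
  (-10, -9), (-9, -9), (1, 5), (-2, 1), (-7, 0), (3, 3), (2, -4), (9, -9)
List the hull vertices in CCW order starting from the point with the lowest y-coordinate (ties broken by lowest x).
Hull (CCW) = [(-10, -9), (9, -9), (3, 3), (1, 5), (-7, 0)]

Graham scan procedure:
  1. Find the pivot p₀ = point with lowest y (tie → lowest x): (-10, -9).
  2. Sort the remaining points by polar angle around p₀.
  3. Walk through sorted points, maintaining a stack; pop the top while the last three entries make a non-left turn (cross product ≤ 0).
  4. Final stack is the convex hull in CCW order: (-10, -9), (9, -9), (3, 3), (1, 5), (-7, 0).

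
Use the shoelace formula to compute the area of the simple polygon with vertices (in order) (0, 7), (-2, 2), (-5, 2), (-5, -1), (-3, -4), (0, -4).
Area = 32

Shoelace formula: Area = (1/2) |Σ_i (x_i · y_{i+1} − x_{i+1} · y_i)| (indices mod n). Compute each cross term:
  (0)(2) − (-2)(7) = 14
  (-2)(2) − (-5)(2) = 6
  (-5)(-1) − (-5)(2) = 15
  (-5)(-4) − (-3)(-1) = 17
  (-3)(-4) − (0)(-4) = 12
  (0)(7) − (0)(-4) = 0
Sum = 64, so (signed) Area = 64/2 = 32, |Area| = 32.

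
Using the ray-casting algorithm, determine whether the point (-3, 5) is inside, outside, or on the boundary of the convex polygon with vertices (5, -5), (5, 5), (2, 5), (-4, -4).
The point (-3, 5) lies strictly outside the polygon

Cast a horizontal ray to the right from the query point and count how many polygon edges it crosses (each edge strictly once or zero times, handled with the usual half-open convention). 
Parity of crossings → even ⇒ outside.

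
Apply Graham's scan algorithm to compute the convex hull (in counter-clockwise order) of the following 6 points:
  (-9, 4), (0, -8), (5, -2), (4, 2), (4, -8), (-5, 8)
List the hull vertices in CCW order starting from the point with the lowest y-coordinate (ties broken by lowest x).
Hull (CCW) = [(0, -8), (4, -8), (5, -2), (4, 2), (-5, 8), (-9, 4)]

Graham scan procedure:
  1. Find the pivot p₀ = point with lowest y (tie → lowest x): (0, -8).
  2. Sort the remaining points by polar angle around p₀.
  3. Walk through sorted points, maintaining a stack; pop the top while the last three entries make a non-left turn (cross product ≤ 0).
  4. Final stack is the convex hull in CCW order: (0, -8), (4, -8), (5, -2), (4, 2), (-5, 8), (-9, 4).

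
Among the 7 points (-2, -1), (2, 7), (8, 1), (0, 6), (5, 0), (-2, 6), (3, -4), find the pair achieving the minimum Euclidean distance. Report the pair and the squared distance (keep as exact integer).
Pair = ((0, 6), (-2, 6)); squared distance = 4

Compute all C(7, 2) = 21 pairwise squared distances (x_i − x_j)² + (y_i − y_j)². The minimum is 4, attained by the pair ((0, 6), (-2, 6)).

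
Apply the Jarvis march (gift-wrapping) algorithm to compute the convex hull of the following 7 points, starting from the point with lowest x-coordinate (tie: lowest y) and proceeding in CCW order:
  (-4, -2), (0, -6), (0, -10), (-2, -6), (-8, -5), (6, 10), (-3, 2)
Hull (CCW) = [(-8, -5), (0, -10), (6, 10), (-3, 2)]

Jarvis march: at each step, from the current hull vertex p, select the next vertex q as the point such that every other point lies strictly to the left of (or on) the directed line p → q. (Equivalently: for every other point r, the cross product (q − p) × (r − p) ≥ 0.)
Starting point (lowest x, tie lowest y): (-8, -5). Wrap until returning to start. Resulting hull: (-8, -5), (0, -10), (6, 10), (-3, 2).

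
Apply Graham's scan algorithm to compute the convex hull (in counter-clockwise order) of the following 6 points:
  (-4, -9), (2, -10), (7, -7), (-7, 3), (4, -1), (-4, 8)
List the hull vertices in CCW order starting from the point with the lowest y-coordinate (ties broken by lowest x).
Hull (CCW) = [(2, -10), (7, -7), (4, -1), (-4, 8), (-7, 3), (-4, -9)]

Graham scan procedure:
  1. Find the pivot p₀ = point with lowest y (tie → lowest x): (2, -10).
  2. Sort the remaining points by polar angle around p₀.
  3. Walk through sorted points, maintaining a stack; pop the top while the last three entries make a non-left turn (cross product ≤ 0).
  4. Final stack is the convex hull in CCW order: (2, -10), (7, -7), (4, -1), (-4, 8), (-7, 3), (-4, -9).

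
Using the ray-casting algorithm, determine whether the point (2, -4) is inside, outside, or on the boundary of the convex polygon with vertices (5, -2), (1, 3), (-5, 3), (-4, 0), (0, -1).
The point (2, -4) lies strictly outside the polygon

Cast a horizontal ray to the right from the query point and count how many polygon edges it crosses (each edge strictly once or zero times, handled with the usual half-open convention). 
Parity of crossings → even ⇒ outside.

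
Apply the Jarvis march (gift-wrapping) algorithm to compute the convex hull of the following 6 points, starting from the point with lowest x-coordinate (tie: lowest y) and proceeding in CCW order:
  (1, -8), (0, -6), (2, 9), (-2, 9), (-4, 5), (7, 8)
Hull (CCW) = [(-4, 5), (0, -6), (1, -8), (7, 8), (2, 9), (-2, 9)]

Jarvis march: at each step, from the current hull vertex p, select the next vertex q as the point such that every other point lies strictly to the left of (or on) the directed line p → q. (Equivalently: for every other point r, the cross product (q − p) × (r − p) ≥ 0.)
Starting point (lowest x, tie lowest y): (-4, 5). Wrap until returning to start. Resulting hull: (-4, 5), (0, -6), (1, -8), (7, 8), (2, 9), (-2, 9).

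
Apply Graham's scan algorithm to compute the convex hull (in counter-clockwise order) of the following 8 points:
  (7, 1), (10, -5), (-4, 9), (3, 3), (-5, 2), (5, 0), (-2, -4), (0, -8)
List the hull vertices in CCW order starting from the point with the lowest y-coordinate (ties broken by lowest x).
Hull (CCW) = [(0, -8), (10, -5), (7, 1), (-4, 9), (-5, 2)]

Graham scan procedure:
  1. Find the pivot p₀ = point with lowest y (tie → lowest x): (0, -8).
  2. Sort the remaining points by polar angle around p₀.
  3. Walk through sorted points, maintaining a stack; pop the top while the last three entries make a non-left turn (cross product ≤ 0).
  4. Final stack is the convex hull in CCW order: (0, -8), (10, -5), (7, 1), (-4, 9), (-5, 2).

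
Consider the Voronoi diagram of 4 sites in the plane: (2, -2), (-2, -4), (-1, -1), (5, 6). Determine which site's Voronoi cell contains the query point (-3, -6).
Nearest site = (-2, -4)

The Voronoi cell of site s contains exactly those query points closer to s than to any other site. Compute squared distances from q = (-3, -6) to each site:
  (-2 − -3)² + (-4 − -6)² = 5
  (-1 − -3)² + (-1 − -6)² = 29
  (2 − -3)² + (-2 − -6)² = 41
  (5 − -3)² + (6 − -6)² = 208
Minimum is attained by (-2, -4), so q lies in its Voronoi cell.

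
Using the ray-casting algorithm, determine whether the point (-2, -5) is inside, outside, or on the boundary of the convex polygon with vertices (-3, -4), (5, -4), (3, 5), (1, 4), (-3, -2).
The point (-2, -5) lies strictly outside the polygon

Cast a horizontal ray to the right from the query point and count how many polygon edges it crosses (each edge strictly once or zero times, handled with the usual half-open convention). 
Parity of crossings → even ⇒ outside.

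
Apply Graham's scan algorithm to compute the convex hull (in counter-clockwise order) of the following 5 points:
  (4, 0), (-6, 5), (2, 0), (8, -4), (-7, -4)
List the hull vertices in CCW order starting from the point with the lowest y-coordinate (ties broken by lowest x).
Hull (CCW) = [(-7, -4), (8, -4), (4, 0), (-6, 5)]

Graham scan procedure:
  1. Find the pivot p₀ = point with lowest y (tie → lowest x): (-7, -4).
  2. Sort the remaining points by polar angle around p₀.
  3. Walk through sorted points, maintaining a stack; pop the top while the last three entries make a non-left turn (cross product ≤ 0).
  4. Final stack is the convex hull in CCW order: (-7, -4), (8, -4), (4, 0), (-6, 5).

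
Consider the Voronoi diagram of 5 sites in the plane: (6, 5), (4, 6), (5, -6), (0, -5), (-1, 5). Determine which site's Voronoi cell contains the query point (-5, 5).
Nearest site = (-1, 5)

The Voronoi cell of site s contains exactly those query points closer to s than to any other site. Compute squared distances from q = (-5, 5) to each site:
  (-1 − -5)² + (5 − 5)² = 16
  (4 − -5)² + (6 − 5)² = 82
  (6 − -5)² + (5 − 5)² = 121
  (0 − -5)² + (-5 − 5)² = 125
  (5 − -5)² + (-6 − 5)² = 221
Minimum is attained by (-1, 5), so q lies in its Voronoi cell.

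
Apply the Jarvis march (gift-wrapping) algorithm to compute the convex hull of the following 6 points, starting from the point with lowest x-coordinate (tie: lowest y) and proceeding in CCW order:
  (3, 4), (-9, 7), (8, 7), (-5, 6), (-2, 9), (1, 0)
Hull (CCW) = [(-9, 7), (1, 0), (8, 7), (-2, 9)]

Jarvis march: at each step, from the current hull vertex p, select the next vertex q as the point such that every other point lies strictly to the left of (or on) the directed line p → q. (Equivalently: for every other point r, the cross product (q − p) × (r − p) ≥ 0.)
Starting point (lowest x, tie lowest y): (-9, 7). Wrap until returning to start. Resulting hull: (-9, 7), (1, 0), (8, 7), (-2, 9).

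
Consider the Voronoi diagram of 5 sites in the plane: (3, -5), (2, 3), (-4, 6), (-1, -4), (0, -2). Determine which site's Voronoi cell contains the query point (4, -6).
Nearest site = (3, -5)

The Voronoi cell of site s contains exactly those query points closer to s than to any other site. Compute squared distances from q = (4, -6) to each site:
  (3 − 4)² + (-5 − -6)² = 2
  (-1 − 4)² + (-4 − -6)² = 29
  (0 − 4)² + (-2 − -6)² = 32
  (2 − 4)² + (3 − -6)² = 85
  (-4 − 4)² + (6 − -6)² = 208
Minimum is attained by (3, -5), so q lies in its Voronoi cell.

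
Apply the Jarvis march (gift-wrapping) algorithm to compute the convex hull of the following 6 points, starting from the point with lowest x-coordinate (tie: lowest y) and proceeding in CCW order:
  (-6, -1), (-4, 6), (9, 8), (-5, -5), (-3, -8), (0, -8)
Hull (CCW) = [(-6, -1), (-5, -5), (-3, -8), (0, -8), (9, 8), (-4, 6)]

Jarvis march: at each step, from the current hull vertex p, select the next vertex q as the point such that every other point lies strictly to the left of (or on) the directed line p → q. (Equivalently: for every other point r, the cross product (q − p) × (r − p) ≥ 0.)
Starting point (lowest x, tie lowest y): (-6, -1). Wrap until returning to start. Resulting hull: (-6, -1), (-5, -5), (-3, -8), (0, -8), (9, 8), (-4, 6).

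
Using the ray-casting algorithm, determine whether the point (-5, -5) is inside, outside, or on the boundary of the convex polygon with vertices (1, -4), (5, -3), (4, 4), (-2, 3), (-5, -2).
The point (-5, -5) lies strictly outside the polygon

Cast a horizontal ray to the right from the query point and count how many polygon edges it crosses (each edge strictly once or zero times, handled with the usual half-open convention). 
Parity of crossings → even ⇒ outside.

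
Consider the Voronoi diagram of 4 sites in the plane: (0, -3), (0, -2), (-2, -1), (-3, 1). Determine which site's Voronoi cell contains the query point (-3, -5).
Nearest site = (0, -3)

The Voronoi cell of site s contains exactly those query points closer to s than to any other site. Compute squared distances from q = (-3, -5) to each site:
  (0 − -3)² + (-3 − -5)² = 13
  (-2 − -3)² + (-1 − -5)² = 17
  (0 − -3)² + (-2 − -5)² = 18
  (-3 − -3)² + (1 − -5)² = 36
Minimum is attained by (0, -3), so q lies in its Voronoi cell.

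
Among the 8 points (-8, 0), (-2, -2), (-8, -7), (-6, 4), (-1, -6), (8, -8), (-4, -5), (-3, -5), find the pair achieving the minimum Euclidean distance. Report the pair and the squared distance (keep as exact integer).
Pair = ((-4, -5), (-3, -5)); squared distance = 1

Compute all C(8, 2) = 28 pairwise squared distances (x_i − x_j)² + (y_i − y_j)². The minimum is 1, attained by the pair ((-4, -5), (-3, -5)).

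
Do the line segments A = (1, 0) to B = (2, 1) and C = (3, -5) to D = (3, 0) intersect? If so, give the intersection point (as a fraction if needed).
No (intersection of containing lines falls outside at least one segment)

Parametrize and solve: t = 2, s = 7/5. At least one of these is outside [0, 1], so the segments do not intersect.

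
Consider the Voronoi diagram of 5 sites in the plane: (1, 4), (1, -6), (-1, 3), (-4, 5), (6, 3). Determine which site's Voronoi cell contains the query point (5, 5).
Nearest site = (6, 3)

The Voronoi cell of site s contains exactly those query points closer to s than to any other site. Compute squared distances from q = (5, 5) to each site:
  (6 − 5)² + (3 − 5)² = 5
  (1 − 5)² + (4 − 5)² = 17
  (-1 − 5)² + (3 − 5)² = 40
  (-4 − 5)² + (5 − 5)² = 81
  (1 − 5)² + (-6 − 5)² = 137
Minimum is attained by (6, 3), so q lies in its Voronoi cell.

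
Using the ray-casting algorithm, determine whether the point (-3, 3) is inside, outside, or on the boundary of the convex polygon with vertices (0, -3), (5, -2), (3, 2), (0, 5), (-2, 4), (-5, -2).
The point (-3, 3) lies strictly outside the polygon

Cast a horizontal ray to the right from the query point and count how many polygon edges it crosses (each edge strictly once or zero times, handled with the usual half-open convention). 
Parity of crossings → even ⇒ outside.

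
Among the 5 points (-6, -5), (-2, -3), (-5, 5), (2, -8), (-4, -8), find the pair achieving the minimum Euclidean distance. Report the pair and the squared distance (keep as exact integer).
Pair = ((-6, -5), (-4, -8)); squared distance = 13

Compute all C(5, 2) = 10 pairwise squared distances (x_i − x_j)² + (y_i − y_j)². The minimum is 13, attained by the pair ((-6, -5), (-4, -8)).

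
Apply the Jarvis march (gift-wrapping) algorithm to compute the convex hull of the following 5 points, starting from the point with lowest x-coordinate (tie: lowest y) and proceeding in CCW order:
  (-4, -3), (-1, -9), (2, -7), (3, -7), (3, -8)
Hull (CCW) = [(-4, -3), (-1, -9), (3, -8), (3, -7)]

Jarvis march: at each step, from the current hull vertex p, select the next vertex q as the point such that every other point lies strictly to the left of (or on) the directed line p → q. (Equivalently: for every other point r, the cross product (q − p) × (r − p) ≥ 0.)
Starting point (lowest x, tie lowest y): (-4, -3). Wrap until returning to start. Resulting hull: (-4, -3), (-1, -9), (3, -8), (3, -7).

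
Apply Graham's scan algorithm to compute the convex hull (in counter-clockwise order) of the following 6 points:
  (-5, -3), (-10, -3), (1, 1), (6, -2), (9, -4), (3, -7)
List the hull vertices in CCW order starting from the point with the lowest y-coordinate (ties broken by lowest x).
Hull (CCW) = [(3, -7), (9, -4), (6, -2), (1, 1), (-10, -3)]

Graham scan procedure:
  1. Find the pivot p₀ = point with lowest y (tie → lowest x): (3, -7).
  2. Sort the remaining points by polar angle around p₀.
  3. Walk through sorted points, maintaining a stack; pop the top while the last three entries make a non-left turn (cross product ≤ 0).
  4. Final stack is the convex hull in CCW order: (3, -7), (9, -4), (6, -2), (1, 1), (-10, -3).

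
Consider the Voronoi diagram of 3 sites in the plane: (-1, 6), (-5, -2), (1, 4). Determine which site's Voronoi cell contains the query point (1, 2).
Nearest site = (1, 4)

The Voronoi cell of site s contains exactly those query points closer to s than to any other site. Compute squared distances from q = (1, 2) to each site:
  (1 − 1)² + (4 − 2)² = 4
  (-1 − 1)² + (6 − 2)² = 20
  (-5 − 1)² + (-2 − 2)² = 52
Minimum is attained by (1, 4), so q lies in its Voronoi cell.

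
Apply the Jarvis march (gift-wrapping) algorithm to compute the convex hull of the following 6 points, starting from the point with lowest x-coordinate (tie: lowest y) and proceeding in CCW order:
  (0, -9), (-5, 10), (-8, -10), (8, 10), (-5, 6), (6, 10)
Hull (CCW) = [(-8, -10), (0, -9), (8, 10), (-5, 10)]

Jarvis march: at each step, from the current hull vertex p, select the next vertex q as the point such that every other point lies strictly to the left of (or on) the directed line p → q. (Equivalently: for every other point r, the cross product (q − p) × (r − p) ≥ 0.)
Starting point (lowest x, tie lowest y): (-8, -10). Wrap until returning to start. Resulting hull: (-8, -10), (0, -9), (8, 10), (-5, 10).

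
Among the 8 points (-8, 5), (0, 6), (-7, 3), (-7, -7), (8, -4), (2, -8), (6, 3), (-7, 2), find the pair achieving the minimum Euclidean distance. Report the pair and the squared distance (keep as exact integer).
Pair = ((-7, 3), (-7, 2)); squared distance = 1

Compute all C(8, 2) = 28 pairwise squared distances (x_i − x_j)² + (y_i − y_j)². The minimum is 1, attained by the pair ((-7, 3), (-7, 2)).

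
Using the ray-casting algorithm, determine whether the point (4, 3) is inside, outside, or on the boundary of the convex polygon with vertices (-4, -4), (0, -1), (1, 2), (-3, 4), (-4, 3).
The point (4, 3) lies strictly outside the polygon

Cast a horizontal ray to the right from the query point and count how many polygon edges it crosses (each edge strictly once or zero times, handled with the usual half-open convention). 
Parity of crossings → even ⇒ outside.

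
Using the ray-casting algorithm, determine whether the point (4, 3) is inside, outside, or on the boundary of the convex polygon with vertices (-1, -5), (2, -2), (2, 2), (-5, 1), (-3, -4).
The point (4, 3) lies strictly outside the polygon

Cast a horizontal ray to the right from the query point and count how many polygon edges it crosses (each edge strictly once or zero times, handled with the usual half-open convention). 
Parity of crossings → even ⇒ outside.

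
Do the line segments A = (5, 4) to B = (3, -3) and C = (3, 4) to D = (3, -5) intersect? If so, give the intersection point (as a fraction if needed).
Yes; intersection at (3, -3) (t = 1 on AB, s = 7/9 on CD)

Parametrize AB as A + t(B − A) = (5 + -2 t, 4 + -7 t) and CD as C + s(D − C) = (3 + 0 s, 4 + -9 s). Solve the linear system for (t, s). Determinant = -18 ≠ 0, so a unique intersection of the containing lines exists. Solution: t = 1, s = 7/9 — both in [0, 1], so the segments cross. Intersection point: (3, -3).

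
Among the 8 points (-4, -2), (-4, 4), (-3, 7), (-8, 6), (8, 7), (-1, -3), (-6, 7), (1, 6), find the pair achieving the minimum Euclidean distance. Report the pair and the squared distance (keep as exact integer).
Pair = ((-8, 6), (-6, 7)); squared distance = 5

Compute all C(8, 2) = 28 pairwise squared distances (x_i − x_j)² + (y_i − y_j)². The minimum is 5, attained by the pair ((-8, 6), (-6, 7)).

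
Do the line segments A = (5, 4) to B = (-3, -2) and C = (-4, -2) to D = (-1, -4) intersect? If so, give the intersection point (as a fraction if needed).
No (intersection of containing lines falls outside at least one segment)

Parametrize and solve: t = 18/17, s = 3/17. At least one of these is outside [0, 1], so the segments do not intersect.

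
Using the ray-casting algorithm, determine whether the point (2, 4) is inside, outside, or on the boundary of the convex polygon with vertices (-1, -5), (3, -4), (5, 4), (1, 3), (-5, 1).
The point (2, 4) lies strictly outside the polygon

Cast a horizontal ray to the right from the query point and count how many polygon edges it crosses (each edge strictly once or zero times, handled with the usual half-open convention). 
Parity of crossings → even ⇒ outside.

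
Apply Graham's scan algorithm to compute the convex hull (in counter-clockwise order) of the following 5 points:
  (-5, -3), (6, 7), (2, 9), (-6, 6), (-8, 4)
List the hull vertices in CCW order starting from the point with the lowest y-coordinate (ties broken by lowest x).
Hull (CCW) = [(-5, -3), (6, 7), (2, 9), (-6, 6), (-8, 4)]

Graham scan procedure:
  1. Find the pivot p₀ = point with lowest y (tie → lowest x): (-5, -3).
  2. Sort the remaining points by polar angle around p₀.
  3. Walk through sorted points, maintaining a stack; pop the top while the last three entries make a non-left turn (cross product ≤ 0).
  4. Final stack is the convex hull in CCW order: (-5, -3), (6, 7), (2, 9), (-6, 6), (-8, 4).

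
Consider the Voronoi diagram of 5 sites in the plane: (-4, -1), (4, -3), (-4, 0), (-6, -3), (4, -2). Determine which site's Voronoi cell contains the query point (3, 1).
Nearest site = (4, -2)

The Voronoi cell of site s contains exactly those query points closer to s than to any other site. Compute squared distances from q = (3, 1) to each site:
  (4 − 3)² + (-2 − 1)² = 10
  (4 − 3)² + (-3 − 1)² = 17
  (-4 − 3)² + (0 − 1)² = 50
  (-4 − 3)² + (-1 − 1)² = 53
  (-6 − 3)² + (-3 − 1)² = 97
Minimum is attained by (4, -2), so q lies in its Voronoi cell.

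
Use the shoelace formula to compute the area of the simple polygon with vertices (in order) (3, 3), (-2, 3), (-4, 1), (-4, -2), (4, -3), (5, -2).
Area = 85/2

Shoelace formula: Area = (1/2) |Σ_i (x_i · y_{i+1} − x_{i+1} · y_i)| (indices mod n). Compute each cross term:
  (3)(3) − (-2)(3) = 15
  (-2)(1) − (-4)(3) = 10
  (-4)(-2) − (-4)(1) = 12
  (-4)(-3) − (4)(-2) = 20
  (4)(-2) − (5)(-3) = 7
  (5)(3) − (3)(-2) = 21
Sum = 85, so (signed) Area = 85/2 = 85/2, |Area| = 85/2.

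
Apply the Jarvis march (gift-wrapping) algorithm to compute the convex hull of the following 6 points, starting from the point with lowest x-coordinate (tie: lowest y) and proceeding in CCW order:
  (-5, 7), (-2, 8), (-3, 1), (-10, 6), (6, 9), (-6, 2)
Hull (CCW) = [(-10, 6), (-6, 2), (-3, 1), (6, 9), (-2, 8)]

Jarvis march: at each step, from the current hull vertex p, select the next vertex q as the point such that every other point lies strictly to the left of (or on) the directed line p → q. (Equivalently: for every other point r, the cross product (q − p) × (r − p) ≥ 0.)
Starting point (lowest x, tie lowest y): (-10, 6). Wrap until returning to start. Resulting hull: (-10, 6), (-6, 2), (-3, 1), (6, 9), (-2, 8).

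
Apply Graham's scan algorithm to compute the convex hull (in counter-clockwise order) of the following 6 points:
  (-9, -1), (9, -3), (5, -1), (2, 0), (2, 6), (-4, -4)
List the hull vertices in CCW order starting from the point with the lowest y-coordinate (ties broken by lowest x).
Hull (CCW) = [(-4, -4), (9, -3), (2, 6), (-9, -1)]

Graham scan procedure:
  1. Find the pivot p₀ = point with lowest y (tie → lowest x): (-4, -4).
  2. Sort the remaining points by polar angle around p₀.
  3. Walk through sorted points, maintaining a stack; pop the top while the last three entries make a non-left turn (cross product ≤ 0).
  4. Final stack is the convex hull in CCW order: (-4, -4), (9, -3), (2, 6), (-9, -1).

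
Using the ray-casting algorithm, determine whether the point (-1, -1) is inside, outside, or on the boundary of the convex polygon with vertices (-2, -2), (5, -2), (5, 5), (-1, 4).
The point (-1, -1) lies strictly inside the polygon

Cast a horizontal ray to the right from the query point and count how many polygon edges it crosses (each edge strictly once or zero times, handled with the usual half-open convention). 
Parity of crossings → odd ⇒ inside.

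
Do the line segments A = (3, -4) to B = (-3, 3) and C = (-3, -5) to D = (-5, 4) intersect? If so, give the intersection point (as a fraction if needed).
No (intersection of containing lines falls outside at least one segment)

Parametrize and solve: t = 7/5, s = 6/5. At least one of these is outside [0, 1], so the segments do not intersect.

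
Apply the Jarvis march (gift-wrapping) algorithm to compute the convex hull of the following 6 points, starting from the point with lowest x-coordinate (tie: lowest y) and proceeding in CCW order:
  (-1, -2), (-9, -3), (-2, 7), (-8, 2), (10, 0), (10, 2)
Hull (CCW) = [(-9, -3), (-1, -2), (10, 0), (10, 2), (-2, 7), (-8, 2)]

Jarvis march: at each step, from the current hull vertex p, select the next vertex q as the point such that every other point lies strictly to the left of (or on) the directed line p → q. (Equivalently: for every other point r, the cross product (q − p) × (r − p) ≥ 0.)
Starting point (lowest x, tie lowest y): (-9, -3). Wrap until returning to start. Resulting hull: (-9, -3), (-1, -2), (10, 0), (10, 2), (-2, 7), (-8, 2).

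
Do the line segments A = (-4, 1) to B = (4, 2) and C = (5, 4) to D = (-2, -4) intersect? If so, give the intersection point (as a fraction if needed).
Yes; intersection at (60/19, 36/19) (t = 17/19 on AB, s = 5/19 on CD)

Parametrize AB as A + t(B − A) = (-4 + 8 t, 1 + 1 t) and CD as C + s(D − C) = (5 + -7 s, 4 + -8 s). Solve the linear system for (t, s). Determinant = 57 ≠ 0, so a unique intersection of the containing lines exists. Solution: t = 17/19, s = 5/19 — both in [0, 1], so the segments cross. Intersection point: (60/19, 36/19).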